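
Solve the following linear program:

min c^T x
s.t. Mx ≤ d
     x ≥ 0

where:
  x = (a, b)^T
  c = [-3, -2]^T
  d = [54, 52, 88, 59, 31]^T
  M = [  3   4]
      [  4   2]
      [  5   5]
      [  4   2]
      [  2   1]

Evaluate the objective at each vertex of the feasible region:
  z(0, 0) = 0
  z(13, 0) = -39
  z(10, 6) = -42  ←
  z(0, 13.5) = -27
The minimum is at a = 10, b = 6.

a = 10, b = 6, z = -42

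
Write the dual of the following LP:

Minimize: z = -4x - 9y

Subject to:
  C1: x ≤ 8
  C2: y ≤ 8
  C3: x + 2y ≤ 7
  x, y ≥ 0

Primal min cᵀx s.t. Ax ≤ b, x ≥ 0  →  Dual max −bᵀy s.t. Aᵀy ≥ −c, y ≥ 0.

Maximize: z = -8y1 - 8y2 - 7y3

Subject to:
  y1 + y3 ≥ 4
  y2 + 2y3 ≥ 9
  y1, y2, y3 ≥ 0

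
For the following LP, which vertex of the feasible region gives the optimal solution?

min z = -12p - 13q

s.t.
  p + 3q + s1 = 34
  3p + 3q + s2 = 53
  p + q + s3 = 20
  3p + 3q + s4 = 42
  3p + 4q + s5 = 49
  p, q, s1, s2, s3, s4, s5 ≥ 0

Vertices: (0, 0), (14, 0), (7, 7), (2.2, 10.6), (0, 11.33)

Evaluate the objective at each vertex of the feasible region:
  z(0, 0) = 0
  z(14, 0) = -168
  z(7, 7) = -175  ←
  z(2.2, 10.6) = -164.2
  z(0, 11.33) = -147.3
The minimum is at p = 7, q = 7.

(7, 7)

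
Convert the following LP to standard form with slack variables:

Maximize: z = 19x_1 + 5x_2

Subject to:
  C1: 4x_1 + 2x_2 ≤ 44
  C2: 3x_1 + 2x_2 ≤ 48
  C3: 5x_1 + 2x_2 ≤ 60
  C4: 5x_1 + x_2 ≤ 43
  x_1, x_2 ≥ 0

max z = 19x_1 + 5x_2

s.t.
  4x_1 + 2x_2 + s1 = 44
  3x_1 + 2x_2 + s2 = 48
  5x_1 + 2x_2 + s3 = 60
  5x_1 + x_2 + s4 = 43
  x_1, x_2, s1, s2, s3, s4 ≥ 0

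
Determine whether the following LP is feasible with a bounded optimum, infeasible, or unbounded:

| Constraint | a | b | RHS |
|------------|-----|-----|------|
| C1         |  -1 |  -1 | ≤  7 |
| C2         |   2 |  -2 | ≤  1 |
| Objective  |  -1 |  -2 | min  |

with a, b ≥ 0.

Unbounded (objective can decrease without bound)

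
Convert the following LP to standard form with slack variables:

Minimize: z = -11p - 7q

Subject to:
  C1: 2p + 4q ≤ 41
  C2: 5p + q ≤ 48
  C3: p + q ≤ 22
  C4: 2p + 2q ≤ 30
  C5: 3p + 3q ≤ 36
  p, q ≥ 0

min z = -11p - 7q

s.t.
  2p + 4q + s1 = 41
  5p + q + s2 = 48
  p + q + s3 = 22
  2p + 2q + s4 = 30
  3p + 3q + s5 = 36
  p, q, s1, s2, s3, s4, s5 ≥ 0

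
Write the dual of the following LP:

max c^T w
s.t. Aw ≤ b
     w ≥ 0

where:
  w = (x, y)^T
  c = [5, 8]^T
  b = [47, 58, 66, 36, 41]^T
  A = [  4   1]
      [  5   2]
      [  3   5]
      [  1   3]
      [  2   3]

Primal max cᵀx s.t. Ax ≤ b, x ≥ 0  →  Dual min bᵀy s.t. Aᵀy ≥ c, y ≥ 0.

Minimize: z = 47y1 + 58y2 + 66y3 + 36y4 + 41y5

Subject to:
  4y1 + 5y2 + 3y3 + y4 + 2y5 ≥ 5
  y1 + 2y2 + 5y3 + 3y4 + 3y5 ≥ 8
  y1, y2, y3, y4, y5 ≥ 0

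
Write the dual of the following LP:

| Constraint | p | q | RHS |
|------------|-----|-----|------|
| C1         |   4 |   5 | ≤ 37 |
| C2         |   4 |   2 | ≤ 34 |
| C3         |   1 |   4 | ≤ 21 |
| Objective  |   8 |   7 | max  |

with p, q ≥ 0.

Primal max cᵀx s.t. Ax ≤ b, x ≥ 0  →  Dual min bᵀy s.t. Aᵀy ≥ c, y ≥ 0.

Minimize: z = 37y1 + 34y2 + 21y3

Subject to:
  4y1 + 4y2 + y3 ≥ 8
  5y1 + 2y2 + 4y3 ≥ 7
  y1, y2, y3 ≥ 0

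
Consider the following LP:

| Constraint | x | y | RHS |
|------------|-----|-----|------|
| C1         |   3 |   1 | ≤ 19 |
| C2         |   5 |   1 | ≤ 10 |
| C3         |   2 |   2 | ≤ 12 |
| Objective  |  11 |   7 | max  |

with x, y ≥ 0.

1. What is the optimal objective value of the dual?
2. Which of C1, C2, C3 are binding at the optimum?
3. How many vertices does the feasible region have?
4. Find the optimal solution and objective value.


1. 46
2. C2, C3
3. 4
4. x = 1, y = 5, z = 46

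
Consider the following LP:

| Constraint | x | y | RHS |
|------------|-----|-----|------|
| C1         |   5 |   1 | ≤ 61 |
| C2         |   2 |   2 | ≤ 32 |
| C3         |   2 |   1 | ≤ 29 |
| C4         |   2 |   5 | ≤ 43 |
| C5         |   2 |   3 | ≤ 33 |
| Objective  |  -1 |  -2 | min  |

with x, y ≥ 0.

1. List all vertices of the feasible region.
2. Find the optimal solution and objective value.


1. (0, 0), (12.2, 0), (11.54, 3.308), (9, 5), (0, 8.6)
2. x = 9, y = 5, z = -19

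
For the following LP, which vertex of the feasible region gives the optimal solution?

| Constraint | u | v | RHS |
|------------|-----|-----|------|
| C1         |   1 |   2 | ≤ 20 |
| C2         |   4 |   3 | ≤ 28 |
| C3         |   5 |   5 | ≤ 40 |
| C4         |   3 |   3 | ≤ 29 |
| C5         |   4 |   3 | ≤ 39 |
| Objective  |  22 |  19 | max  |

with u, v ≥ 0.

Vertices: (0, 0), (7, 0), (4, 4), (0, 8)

Evaluate the objective at each vertex of the feasible region:
  z(0, 0) = 0
  z(7, 0) = 154
  z(4, 4) = 164  ←
  z(0, 8) = 152
The maximum is at u = 4, v = 4.

(4, 4)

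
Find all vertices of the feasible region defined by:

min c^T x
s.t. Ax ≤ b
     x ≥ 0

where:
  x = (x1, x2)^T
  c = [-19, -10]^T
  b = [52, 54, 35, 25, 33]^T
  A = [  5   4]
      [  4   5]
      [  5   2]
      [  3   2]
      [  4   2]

(0, 0), (7, 0), (5, 5), (2.429, 8.857), (0, 10.8)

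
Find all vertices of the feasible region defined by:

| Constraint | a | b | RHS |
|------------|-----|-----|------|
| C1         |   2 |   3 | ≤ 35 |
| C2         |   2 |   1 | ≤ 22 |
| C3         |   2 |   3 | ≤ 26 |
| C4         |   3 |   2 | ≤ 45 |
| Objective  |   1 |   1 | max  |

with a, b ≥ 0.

(0, 0), (11, 0), (10, 2), (0, 8.667)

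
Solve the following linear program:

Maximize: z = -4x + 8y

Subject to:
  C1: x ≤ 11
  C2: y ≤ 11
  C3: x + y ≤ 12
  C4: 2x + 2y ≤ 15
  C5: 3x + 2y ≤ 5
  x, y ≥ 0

Evaluate the objective at each vertex of the feasible region:
  z(0, 0) = 0
  z(1.667, 0) = -6.667
  z(0, 2.5) = 20  ←
The maximum is at x = 0, y = 2.5.

x = 0, y = 2.5, z = 20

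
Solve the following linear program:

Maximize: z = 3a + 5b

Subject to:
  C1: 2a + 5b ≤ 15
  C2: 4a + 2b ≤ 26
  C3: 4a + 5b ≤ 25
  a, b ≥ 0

Evaluate the objective at each vertex of the feasible region:
  z(0, 0) = 0
  z(6.25, 0) = 18.75
  z(5, 1) = 20  ←
  z(0, 3) = 15
The maximum is at a = 5, b = 1.

a = 5, b = 1, z = 20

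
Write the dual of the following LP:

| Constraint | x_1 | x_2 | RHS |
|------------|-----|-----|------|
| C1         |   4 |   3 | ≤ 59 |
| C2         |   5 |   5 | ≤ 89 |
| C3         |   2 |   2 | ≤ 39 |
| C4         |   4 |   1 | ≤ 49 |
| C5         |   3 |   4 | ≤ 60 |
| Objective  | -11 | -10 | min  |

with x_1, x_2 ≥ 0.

Primal min cᵀx s.t. Ax ≤ b, x ≥ 0  →  Dual max −bᵀy s.t. Aᵀy ≥ −c, y ≥ 0.

Maximize: z = -59y1 - 89y2 - 39y3 - 49y4 - 60y5

Subject to:
  4y1 + 5y2 + 2y3 + 4y4 + 3y5 ≥ 11
  3y1 + 5y2 + 2y3 + y4 + 4y5 ≥ 10
  y1, y2, y3, y4, y5 ≥ 0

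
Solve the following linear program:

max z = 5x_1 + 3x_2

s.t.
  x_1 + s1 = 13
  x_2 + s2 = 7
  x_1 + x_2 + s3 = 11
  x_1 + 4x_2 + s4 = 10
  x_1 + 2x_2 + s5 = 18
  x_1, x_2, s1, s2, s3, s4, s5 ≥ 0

Evaluate the objective at each vertex of the feasible region:
  z(0, 0) = 0
  z(10, 0) = 50  ←
  z(0, 2.5) = 7.5
The maximum is at x_1 = 10, x_2 = 0.

x_1 = 10, x_2 = 0, z = 50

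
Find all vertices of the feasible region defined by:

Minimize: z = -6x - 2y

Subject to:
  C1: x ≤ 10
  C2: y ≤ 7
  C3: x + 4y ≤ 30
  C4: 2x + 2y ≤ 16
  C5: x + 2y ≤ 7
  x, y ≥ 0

(0, 0), (7, 0), (0, 3.5)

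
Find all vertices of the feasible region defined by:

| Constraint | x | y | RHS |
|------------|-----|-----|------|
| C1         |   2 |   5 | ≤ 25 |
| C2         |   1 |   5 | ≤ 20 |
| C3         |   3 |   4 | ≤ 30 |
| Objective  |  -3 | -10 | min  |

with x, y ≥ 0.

(0, 0), (10, 0), (7.143, 2.143), (5, 3), (0, 4)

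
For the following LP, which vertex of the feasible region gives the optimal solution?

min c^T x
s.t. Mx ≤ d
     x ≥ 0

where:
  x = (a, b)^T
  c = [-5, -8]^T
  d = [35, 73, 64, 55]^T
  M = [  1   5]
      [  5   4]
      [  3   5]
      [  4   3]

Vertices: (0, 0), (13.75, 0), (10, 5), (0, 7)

Evaluate the objective at each vertex of the feasible region:
  z(0, 0) = 0
  z(13.75, 0) = -68.75
  z(10, 5) = -90  ←
  z(0, 7) = -56
The minimum is at a = 10, b = 5.

(10, 5)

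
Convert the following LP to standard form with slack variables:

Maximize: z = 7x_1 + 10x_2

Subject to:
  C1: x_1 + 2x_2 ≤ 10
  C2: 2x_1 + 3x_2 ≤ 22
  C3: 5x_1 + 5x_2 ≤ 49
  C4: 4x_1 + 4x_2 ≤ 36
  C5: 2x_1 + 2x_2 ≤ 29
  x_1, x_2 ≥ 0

max z = 7x_1 + 10x_2

s.t.
  x_1 + 2x_2 + s1 = 10
  2x_1 + 3x_2 + s2 = 22
  5x_1 + 5x_2 + s3 = 49
  4x_1 + 4x_2 + s4 = 36
  2x_1 + 2x_2 + s5 = 29
  x_1, x_2, s1, s2, s3, s4, s5 ≥ 0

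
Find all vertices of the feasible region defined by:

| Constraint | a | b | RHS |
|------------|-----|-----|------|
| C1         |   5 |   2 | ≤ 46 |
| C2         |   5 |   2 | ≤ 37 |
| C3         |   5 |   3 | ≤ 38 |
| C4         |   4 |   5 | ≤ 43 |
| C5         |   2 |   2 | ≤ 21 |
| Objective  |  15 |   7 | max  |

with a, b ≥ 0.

(0, 0), (7.4, 0), (7, 1), (4.692, 4.846), (0, 8.6)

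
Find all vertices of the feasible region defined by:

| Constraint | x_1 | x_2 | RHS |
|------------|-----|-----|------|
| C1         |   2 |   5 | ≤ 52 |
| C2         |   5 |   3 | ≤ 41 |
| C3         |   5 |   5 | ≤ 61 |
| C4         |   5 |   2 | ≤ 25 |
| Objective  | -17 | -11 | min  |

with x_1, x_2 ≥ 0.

(0, 0), (5, 0), (1, 10), (0, 10.4)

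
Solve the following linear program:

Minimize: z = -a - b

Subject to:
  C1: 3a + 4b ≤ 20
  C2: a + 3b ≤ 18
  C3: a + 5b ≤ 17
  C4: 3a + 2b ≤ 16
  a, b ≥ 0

Evaluate the objective at each vertex of the feasible region:
  z(0, 0) = 0
  z(5.333, 0) = -5.333
  z(4, 2) = -6  ←
  z(2.909, 2.818) = -5.727
  z(0, 3.4) = -3.4
The minimum is at a = 4, b = 2.

a = 4, b = 2, z = -6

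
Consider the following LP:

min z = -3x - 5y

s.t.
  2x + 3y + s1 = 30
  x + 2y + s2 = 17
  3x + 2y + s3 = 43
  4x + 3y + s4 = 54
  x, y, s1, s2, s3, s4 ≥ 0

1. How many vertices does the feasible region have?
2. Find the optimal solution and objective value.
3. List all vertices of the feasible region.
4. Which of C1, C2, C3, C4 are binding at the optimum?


1. 5
2. x = 9, y = 4, z = -47
3. (0, 0), (13.5, 0), (12, 2), (9, 4), (0, 8.5)
4. C1, C2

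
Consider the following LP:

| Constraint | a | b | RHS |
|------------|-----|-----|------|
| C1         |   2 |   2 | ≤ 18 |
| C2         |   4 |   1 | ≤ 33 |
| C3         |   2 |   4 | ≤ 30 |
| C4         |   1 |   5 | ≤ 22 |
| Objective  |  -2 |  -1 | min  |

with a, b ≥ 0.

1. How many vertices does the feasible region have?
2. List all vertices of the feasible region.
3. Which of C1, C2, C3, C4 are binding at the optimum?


1. 5
2. (0, 0), (8.25, 0), (8, 1), (5.75, 3.25), (0, 4.4)
3. C1, C2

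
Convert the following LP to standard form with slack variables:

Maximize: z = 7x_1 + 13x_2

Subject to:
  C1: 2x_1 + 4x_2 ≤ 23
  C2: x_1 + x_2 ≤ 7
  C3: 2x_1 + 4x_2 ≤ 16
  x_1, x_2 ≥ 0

max z = 7x_1 + 13x_2

s.t.
  2x_1 + 4x_2 + s1 = 23
  x_1 + x_2 + s2 = 7
  2x_1 + 4x_2 + s3 = 16
  x_1, x_2, s1, s2, s3 ≥ 0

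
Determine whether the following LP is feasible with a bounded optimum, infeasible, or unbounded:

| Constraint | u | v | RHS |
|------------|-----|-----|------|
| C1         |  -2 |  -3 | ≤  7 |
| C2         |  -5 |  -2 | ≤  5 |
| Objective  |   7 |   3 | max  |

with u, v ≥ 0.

Unbounded (objective can increase without bound)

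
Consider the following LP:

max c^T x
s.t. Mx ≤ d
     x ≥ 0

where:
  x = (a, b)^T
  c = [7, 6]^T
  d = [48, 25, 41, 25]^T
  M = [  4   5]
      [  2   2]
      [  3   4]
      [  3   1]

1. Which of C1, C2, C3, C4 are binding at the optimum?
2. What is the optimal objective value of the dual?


1. C1, C4
2. 73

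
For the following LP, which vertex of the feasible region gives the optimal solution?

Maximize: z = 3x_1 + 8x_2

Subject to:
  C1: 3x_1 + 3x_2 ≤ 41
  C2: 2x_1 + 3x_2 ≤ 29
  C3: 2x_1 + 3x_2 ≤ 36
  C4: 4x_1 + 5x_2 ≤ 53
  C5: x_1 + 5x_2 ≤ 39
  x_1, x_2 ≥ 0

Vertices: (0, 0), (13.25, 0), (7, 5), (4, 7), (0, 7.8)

Evaluate the objective at each vertex of the feasible region:
  z(0, 0) = 0
  z(13.25, 0) = 39.75
  z(7, 5) = 61
  z(4, 7) = 68  ←
  z(0, 7.8) = 62.4
The maximum is at x_1 = 4, x_2 = 7.

(4, 7)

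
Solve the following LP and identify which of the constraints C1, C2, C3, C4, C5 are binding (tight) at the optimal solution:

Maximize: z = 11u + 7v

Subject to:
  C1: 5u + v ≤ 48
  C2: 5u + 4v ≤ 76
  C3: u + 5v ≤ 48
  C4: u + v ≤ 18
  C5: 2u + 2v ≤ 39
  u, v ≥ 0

At u = 8, v = 8, compute slack b - a·x for each constraint:
  C1: 48 − 48 = 0  (binding)
  C2: 76 − 72 = 4  (slack)
  C3: 48 − 48 = 0  (binding)
  C4: 18 − 16 = 2  (slack)
  C5: 39 − 32 = 7  (slack)

Optimal: u = 8, v = 8
Binding: C1, C3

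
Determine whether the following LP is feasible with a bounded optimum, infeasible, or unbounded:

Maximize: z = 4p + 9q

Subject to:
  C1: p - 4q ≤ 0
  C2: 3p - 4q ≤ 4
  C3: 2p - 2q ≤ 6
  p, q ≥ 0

Unbounded (objective can increase without bound)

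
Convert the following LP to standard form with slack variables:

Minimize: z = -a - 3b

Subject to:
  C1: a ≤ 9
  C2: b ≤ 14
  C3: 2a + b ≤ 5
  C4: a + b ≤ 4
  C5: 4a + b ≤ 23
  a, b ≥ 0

min z = -a - 3b

s.t.
  a + s1 = 9
  b + s2 = 14
  2a + b + s3 = 5
  a + b + s4 = 4
  4a + b + s5 = 23
  a, b, s1, s2, s3, s4, s5 ≥ 0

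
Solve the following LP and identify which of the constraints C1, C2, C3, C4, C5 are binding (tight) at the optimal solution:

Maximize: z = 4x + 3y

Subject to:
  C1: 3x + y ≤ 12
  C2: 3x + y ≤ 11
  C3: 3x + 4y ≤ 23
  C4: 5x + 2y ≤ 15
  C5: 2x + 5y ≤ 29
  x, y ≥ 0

At x = 1, y = 5, compute slack b - a·x for each constraint:
  C1: 12 − 8 = 4  (slack)
  C2: 11 − 8 = 3  (slack)
  C3: 23 − 23 = 0  (binding)
  C4: 15 − 15 = 0  (binding)
  C5: 29 − 27 = 2  (slack)

Optimal: x = 1, y = 5
Binding: C3, C4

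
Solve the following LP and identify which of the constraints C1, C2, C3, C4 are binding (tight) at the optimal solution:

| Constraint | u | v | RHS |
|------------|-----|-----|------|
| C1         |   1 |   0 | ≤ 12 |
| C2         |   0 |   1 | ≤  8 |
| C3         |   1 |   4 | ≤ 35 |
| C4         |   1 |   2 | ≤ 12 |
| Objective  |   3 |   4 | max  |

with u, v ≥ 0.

At u = 12, v = 0, compute slack b - a·x for each constraint:
  C1: 12 − 12 = 0  (binding)
  C2: 8 − 0 = 8  (slack)
  C3: 35 − 12 = 23  (slack)
  C4: 12 − 12 = 0  (binding)

Optimal: u = 12, v = 0
Binding: C1, C4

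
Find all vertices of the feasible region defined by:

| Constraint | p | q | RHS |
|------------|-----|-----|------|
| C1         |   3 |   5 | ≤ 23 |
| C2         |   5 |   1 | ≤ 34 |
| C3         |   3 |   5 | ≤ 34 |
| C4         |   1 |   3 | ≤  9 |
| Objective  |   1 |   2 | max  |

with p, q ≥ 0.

(0, 0), (6.8, 0), (6.682, 0.5909), (6, 1), (0, 3)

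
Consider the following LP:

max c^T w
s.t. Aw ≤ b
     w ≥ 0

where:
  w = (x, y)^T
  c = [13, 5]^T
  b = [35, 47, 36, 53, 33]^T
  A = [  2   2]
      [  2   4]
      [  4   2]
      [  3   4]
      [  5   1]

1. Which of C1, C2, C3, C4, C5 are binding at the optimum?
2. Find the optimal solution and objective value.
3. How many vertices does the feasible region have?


1. C3, C5
2. x = 5, y = 8, z = 105
3. 5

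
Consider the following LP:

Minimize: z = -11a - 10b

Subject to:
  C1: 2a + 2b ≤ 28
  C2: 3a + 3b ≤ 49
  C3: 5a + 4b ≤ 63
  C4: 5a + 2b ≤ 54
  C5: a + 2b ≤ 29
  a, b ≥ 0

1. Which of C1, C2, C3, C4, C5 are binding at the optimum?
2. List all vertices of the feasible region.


1. C1, C3
2. (0, 0), (10.8, 0), (9, 4.5), (7, 7), (0, 14)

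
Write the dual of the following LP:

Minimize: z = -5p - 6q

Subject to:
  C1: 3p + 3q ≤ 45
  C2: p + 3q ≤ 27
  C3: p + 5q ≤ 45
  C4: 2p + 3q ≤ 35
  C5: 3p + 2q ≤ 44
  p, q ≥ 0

Primal min cᵀx s.t. Ax ≤ b, x ≥ 0  →  Dual max −bᵀy s.t. Aᵀy ≥ −c, y ≥ 0.

Maximize: z = -45y1 - 27y2 - 45y3 - 35y4 - 44y5

Subject to:
  3y1 + y2 + y3 + 2y4 + 3y5 ≥ 5
  3y1 + 3y2 + 5y3 + 3y4 + 2y5 ≥ 6
  y1, y2, y3, y4, y5 ≥ 0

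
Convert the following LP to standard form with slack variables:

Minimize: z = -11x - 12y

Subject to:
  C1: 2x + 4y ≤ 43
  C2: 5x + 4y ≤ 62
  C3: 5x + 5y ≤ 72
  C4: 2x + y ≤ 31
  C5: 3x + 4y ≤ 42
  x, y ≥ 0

min z = -11x - 12y

s.t.
  2x + 4y + s1 = 43
  5x + 4y + s2 = 62
  5x + 5y + s3 = 72
  2x + y + s4 = 31
  3x + 4y + s5 = 42
  x, y, s1, s2, s3, s4, s5 ≥ 0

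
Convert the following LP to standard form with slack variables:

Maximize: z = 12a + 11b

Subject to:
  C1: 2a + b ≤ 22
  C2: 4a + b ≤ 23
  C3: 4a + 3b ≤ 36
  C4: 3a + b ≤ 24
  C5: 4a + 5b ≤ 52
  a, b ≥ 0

max z = 12a + 11b

s.t.
  2a + b + s1 = 22
  4a + b + s2 = 23
  4a + 3b + s3 = 36
  3a + b + s4 = 24
  4a + 5b + s5 = 52
  a, b, s1, s2, s3, s4, s5 ≥ 0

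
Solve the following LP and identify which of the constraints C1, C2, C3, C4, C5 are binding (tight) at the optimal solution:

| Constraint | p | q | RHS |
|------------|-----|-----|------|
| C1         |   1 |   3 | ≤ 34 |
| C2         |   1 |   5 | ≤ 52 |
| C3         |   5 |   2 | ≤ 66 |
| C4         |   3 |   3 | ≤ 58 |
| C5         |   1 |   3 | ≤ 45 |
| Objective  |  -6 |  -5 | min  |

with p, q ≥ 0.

At p = 10, q = 8, compute slack b - a·x for each constraint:
  C1: 34 − 34 = 0  (binding)
  C2: 52 − 50 = 2  (slack)
  C3: 66 − 66 = 0  (binding)
  C4: 58 − 54 = 4  (slack)
  C5: 45 − 34 = 11  (slack)

Optimal: p = 10, q = 8
Binding: C1, C3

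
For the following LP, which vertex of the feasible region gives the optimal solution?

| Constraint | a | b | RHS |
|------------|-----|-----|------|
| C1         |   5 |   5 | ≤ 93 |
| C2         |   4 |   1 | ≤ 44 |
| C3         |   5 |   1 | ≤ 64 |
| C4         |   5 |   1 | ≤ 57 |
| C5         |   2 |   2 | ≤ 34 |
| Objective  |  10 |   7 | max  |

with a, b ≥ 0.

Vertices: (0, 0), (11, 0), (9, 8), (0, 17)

Evaluate the objective at each vertex of the feasible region:
  z(0, 0) = 0
  z(11, 0) = 110
  z(9, 8) = 146  ←
  z(0, 17) = 119
The maximum is at a = 9, b = 8.

(9, 8)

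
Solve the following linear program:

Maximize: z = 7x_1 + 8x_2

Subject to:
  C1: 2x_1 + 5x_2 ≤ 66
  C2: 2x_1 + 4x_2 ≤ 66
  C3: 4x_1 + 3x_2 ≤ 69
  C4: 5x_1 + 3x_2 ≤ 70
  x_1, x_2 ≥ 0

Evaluate the objective at each vertex of the feasible region:
  z(0, 0) = 0
  z(14, 0) = 98
  z(8, 10) = 136  ←
  z(0, 13.2) = 105.6
The maximum is at x_1 = 8, x_2 = 10.

x_1 = 8, x_2 = 10, z = 136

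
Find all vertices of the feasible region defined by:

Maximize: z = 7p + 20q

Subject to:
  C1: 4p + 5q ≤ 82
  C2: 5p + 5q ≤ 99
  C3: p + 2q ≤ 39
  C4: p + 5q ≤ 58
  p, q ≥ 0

(0, 0), (19.8, 0), (17, 2.8), (8, 10), (0, 11.6)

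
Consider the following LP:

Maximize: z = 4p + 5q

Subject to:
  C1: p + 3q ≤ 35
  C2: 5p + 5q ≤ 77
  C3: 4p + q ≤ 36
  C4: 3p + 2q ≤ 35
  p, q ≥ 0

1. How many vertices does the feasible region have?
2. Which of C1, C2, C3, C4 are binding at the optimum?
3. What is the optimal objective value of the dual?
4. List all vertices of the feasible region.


1. 5
2. C1, C4
3. 70
4. (0, 0), (9, 0), (7.4, 6.4), (5, 10), (0, 11.67)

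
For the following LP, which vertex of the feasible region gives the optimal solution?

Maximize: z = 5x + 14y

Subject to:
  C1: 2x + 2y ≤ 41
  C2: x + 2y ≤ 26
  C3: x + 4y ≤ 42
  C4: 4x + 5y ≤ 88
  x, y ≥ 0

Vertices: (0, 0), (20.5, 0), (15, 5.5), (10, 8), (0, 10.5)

Evaluate the objective at each vertex of the feasible region:
  z(0, 0) = 0
  z(20.5, 0) = 102.5
  z(15, 5.5) = 152
  z(10, 8) = 162  ←
  z(0, 10.5) = 147
The maximum is at x = 10, y = 8.

(10, 8)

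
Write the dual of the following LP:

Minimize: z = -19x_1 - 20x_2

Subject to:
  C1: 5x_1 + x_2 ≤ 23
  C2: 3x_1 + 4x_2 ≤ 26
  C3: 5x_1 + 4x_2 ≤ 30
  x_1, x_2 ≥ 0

Primal min cᵀx s.t. Ax ≤ b, x ≥ 0  →  Dual max −bᵀy s.t. Aᵀy ≥ −c, y ≥ 0.

Maximize: z = -23y1 - 26y2 - 30y3

Subject to:
  5y1 + 3y2 + 5y3 ≥ 19
  y1 + 4y2 + 4y3 ≥ 20
  y1, y2, y3 ≥ 0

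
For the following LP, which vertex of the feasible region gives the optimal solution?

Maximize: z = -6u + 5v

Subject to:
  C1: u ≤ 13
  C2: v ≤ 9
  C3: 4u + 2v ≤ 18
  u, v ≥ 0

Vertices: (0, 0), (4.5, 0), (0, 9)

Evaluate the objective at each vertex of the feasible region:
  z(0, 0) = 0
  z(4.5, 0) = -27
  z(0, 9) = 45  ←
The maximum is at u = 0, v = 9.

(0, 9)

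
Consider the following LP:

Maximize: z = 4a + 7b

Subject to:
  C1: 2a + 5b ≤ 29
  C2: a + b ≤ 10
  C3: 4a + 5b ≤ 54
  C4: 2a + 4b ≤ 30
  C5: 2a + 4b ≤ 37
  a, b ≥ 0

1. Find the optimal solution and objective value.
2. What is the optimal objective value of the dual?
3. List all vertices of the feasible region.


1. a = 7, b = 3, z = 49
2. 49
3. (0, 0), (10, 0), (7, 3), (0, 5.8)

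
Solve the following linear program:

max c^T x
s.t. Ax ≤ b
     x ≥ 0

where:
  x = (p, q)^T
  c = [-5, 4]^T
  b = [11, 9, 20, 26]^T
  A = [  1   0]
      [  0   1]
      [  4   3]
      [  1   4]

Evaluate the objective at each vertex of the feasible region:
  z(0, 0) = 0
  z(5, 0) = -25
  z(0.1538, 6.462) = 25.08
  z(0, 6.5) = 26  ←
The maximum is at p = 0, q = 6.5.

p = 0, q = 6.5, z = 26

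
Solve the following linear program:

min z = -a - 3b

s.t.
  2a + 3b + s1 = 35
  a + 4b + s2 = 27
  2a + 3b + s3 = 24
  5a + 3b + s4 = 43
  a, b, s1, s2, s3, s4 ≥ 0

Evaluate the objective at each vertex of the feasible region:
  z(0, 0) = 0
  z(8.6, 0) = -8.6
  z(6.333, 3.778) = -17.67
  z(3, 6) = -21  ←
  z(0, 6.75) = -20.25
The minimum is at a = 3, b = 6.

a = 3, b = 6, z = -21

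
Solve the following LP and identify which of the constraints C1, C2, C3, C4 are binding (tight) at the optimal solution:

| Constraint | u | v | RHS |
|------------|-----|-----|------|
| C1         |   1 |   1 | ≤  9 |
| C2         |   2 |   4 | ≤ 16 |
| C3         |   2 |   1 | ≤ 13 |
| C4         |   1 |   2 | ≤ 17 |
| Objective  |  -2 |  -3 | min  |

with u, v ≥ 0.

At u = 6, v = 1, compute slack b - a·x for each constraint:
  C1: 9 − 7 = 2  (slack)
  C2: 16 − 16 = 0  (binding)
  C3: 13 − 13 = 0  (binding)
  C4: 17 − 8 = 9  (slack)

Optimal: u = 6, v = 1
Binding: C2, C3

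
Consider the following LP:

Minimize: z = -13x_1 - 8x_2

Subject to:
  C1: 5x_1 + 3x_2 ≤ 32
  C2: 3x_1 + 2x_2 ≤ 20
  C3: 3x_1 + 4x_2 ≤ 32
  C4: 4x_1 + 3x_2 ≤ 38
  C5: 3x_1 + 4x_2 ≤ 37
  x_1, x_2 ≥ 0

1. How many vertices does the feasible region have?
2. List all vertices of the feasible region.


1. 5
2. (0, 0), (6.4, 0), (4, 4), (2.667, 6), (0, 8)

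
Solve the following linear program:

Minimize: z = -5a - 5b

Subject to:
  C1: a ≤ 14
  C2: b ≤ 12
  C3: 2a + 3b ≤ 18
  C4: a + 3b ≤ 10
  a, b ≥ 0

Evaluate the objective at each vertex of the feasible region:
  z(0, 0) = 0
  z(9, 0) = -45  ←
  z(8, 0.6667) = -43.33
  z(0, 3.333) = -16.67
The minimum is at a = 9, b = 0.

a = 9, b = 0, z = -45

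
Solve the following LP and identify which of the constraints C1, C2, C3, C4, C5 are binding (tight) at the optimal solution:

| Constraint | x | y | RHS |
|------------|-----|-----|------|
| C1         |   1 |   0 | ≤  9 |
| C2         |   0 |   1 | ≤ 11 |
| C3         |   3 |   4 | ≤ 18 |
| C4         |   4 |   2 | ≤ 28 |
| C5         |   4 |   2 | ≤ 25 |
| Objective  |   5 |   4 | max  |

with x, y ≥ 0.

At x = 6, y = 0, compute slack b - a·x for each constraint:
  C1: 9 − 6 = 3  (slack)
  C2: 11 − 0 = 11  (slack)
  C3: 18 − 18 = 0  (binding)
  C4: 28 − 24 = 4  (slack)
  C5: 25 − 24 = 1  (slack)

Optimal: x = 6, y = 0
Binding: C3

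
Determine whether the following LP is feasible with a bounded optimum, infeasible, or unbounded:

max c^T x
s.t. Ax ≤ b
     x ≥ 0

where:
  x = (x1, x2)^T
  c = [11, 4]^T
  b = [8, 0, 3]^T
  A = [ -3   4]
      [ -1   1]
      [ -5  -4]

Unbounded (objective can increase without bound)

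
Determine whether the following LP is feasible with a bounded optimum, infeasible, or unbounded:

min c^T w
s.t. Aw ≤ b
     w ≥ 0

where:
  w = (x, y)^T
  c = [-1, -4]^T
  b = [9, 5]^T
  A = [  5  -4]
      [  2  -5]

Unbounded (objective can decrease without bound)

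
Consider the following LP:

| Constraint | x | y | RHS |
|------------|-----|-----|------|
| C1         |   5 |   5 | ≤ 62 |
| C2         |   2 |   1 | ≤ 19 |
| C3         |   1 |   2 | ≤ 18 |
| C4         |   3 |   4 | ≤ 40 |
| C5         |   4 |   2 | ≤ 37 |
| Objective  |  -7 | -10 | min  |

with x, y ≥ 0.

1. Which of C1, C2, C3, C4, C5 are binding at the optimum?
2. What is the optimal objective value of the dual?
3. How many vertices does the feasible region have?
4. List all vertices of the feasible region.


1. C3, C4
2. -98
3. 5
4. (0, 0), (9.25, 0), (6.8, 4.9), (4, 7), (0, 9)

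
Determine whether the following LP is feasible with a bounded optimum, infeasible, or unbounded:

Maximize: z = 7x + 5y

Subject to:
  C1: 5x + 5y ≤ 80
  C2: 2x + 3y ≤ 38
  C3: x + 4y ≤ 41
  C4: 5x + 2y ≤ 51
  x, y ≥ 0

Feasible with a bounded optimal solution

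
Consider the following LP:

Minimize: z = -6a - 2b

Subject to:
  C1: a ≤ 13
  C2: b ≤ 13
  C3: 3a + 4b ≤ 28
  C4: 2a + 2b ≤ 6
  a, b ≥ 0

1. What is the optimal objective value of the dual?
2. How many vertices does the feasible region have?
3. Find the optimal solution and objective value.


1. -18
2. 3
3. a = 3, b = 0, z = -18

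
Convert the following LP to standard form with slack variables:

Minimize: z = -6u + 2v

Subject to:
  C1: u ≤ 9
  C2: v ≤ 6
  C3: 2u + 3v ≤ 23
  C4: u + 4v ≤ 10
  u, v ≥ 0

min z = -6u + 2v

s.t.
  u + s1 = 9
  v + s2 = 6
  2u + 3v + s3 = 23
  u + 4v + s4 = 10
  u, v, s1, s2, s3, s4 ≥ 0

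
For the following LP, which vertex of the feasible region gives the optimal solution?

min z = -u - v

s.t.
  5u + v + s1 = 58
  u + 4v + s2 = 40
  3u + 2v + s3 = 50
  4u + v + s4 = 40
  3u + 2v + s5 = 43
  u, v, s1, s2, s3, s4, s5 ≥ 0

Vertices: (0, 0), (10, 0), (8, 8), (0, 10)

Evaluate the objective at each vertex of the feasible region:
  z(0, 0) = 0
  z(10, 0) = -10
  z(8, 8) = -16  ←
  z(0, 10) = -10
The minimum is at u = 8, v = 8.

(8, 8)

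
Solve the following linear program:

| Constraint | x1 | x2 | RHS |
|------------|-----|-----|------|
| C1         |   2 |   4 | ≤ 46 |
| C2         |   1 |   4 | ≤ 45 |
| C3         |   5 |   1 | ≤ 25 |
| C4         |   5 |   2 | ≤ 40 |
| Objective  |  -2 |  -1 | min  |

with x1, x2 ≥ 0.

Evaluate the objective at each vertex of the feasible region:
  z(0, 0) = 0
  z(5, 0) = -10
  z(3, 10) = -16  ←
  z(1, 11) = -13
  z(0, 11.25) = -11.25
The minimum is at x1 = 3, x2 = 10.

x1 = 3, x2 = 10, z = -16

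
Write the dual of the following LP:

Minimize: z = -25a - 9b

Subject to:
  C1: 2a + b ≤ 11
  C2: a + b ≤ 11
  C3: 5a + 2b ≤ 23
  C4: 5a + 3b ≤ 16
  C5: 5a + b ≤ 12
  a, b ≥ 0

Primal min cᵀx s.t. Ax ≤ b, x ≥ 0  →  Dual max −bᵀy s.t. Aᵀy ≥ −c, y ≥ 0.

Maximize: z = -11y1 - 11y2 - 23y3 - 16y4 - 12y5

Subject to:
  2y1 + y2 + 5y3 + 5y4 + 5y5 ≥ 25
  y1 + y2 + 2y3 + 3y4 + y5 ≥ 9
  y1, y2, y3, y4, y5 ≥ 0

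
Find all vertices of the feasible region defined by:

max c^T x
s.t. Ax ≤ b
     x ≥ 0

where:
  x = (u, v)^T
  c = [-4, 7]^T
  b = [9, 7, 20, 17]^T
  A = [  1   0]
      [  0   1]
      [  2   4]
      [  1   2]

(0, 0), (9, 0), (9, 0.5), (0, 5)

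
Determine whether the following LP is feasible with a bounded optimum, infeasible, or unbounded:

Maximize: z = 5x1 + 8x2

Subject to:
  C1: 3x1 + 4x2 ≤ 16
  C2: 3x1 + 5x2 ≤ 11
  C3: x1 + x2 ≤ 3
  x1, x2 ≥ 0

Feasible with a bounded optimal solution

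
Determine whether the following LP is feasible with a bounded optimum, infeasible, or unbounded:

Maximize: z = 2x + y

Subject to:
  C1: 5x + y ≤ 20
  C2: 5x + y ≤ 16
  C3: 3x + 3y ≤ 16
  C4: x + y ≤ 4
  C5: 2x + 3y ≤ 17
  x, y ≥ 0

Feasible with a bounded optimal solution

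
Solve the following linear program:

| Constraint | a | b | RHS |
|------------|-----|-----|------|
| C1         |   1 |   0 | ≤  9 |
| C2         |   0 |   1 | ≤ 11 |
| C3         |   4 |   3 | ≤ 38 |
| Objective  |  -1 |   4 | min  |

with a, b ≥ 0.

Evaluate the objective at each vertex of the feasible region:
  z(0, 0) = 0
  z(9, 0) = -9  ←
  z(9, 0.6667) = -6.333
  z(1.25, 11) = 42.75
  z(0, 11) = 44
The minimum is at a = 9, b = 0.

a = 9, b = 0, z = -9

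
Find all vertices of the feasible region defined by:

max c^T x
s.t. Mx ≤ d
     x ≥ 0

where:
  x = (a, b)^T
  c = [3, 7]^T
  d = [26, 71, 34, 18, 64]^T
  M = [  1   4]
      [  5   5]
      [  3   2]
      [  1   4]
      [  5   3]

(0, 0), (11.33, 0), (10, 2), (0, 4.5)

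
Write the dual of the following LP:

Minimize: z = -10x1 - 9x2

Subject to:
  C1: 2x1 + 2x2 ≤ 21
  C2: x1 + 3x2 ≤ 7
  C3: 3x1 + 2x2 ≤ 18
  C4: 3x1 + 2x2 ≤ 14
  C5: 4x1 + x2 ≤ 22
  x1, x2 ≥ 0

Primal min cᵀx s.t. Ax ≤ b, x ≥ 0  →  Dual max −bᵀy s.t. Aᵀy ≥ −c, y ≥ 0.

Maximize: z = -21y1 - 7y2 - 18y3 - 14y4 - 22y5

Subject to:
  2y1 + y2 + 3y3 + 3y4 + 4y5 ≥ 10
  2y1 + 3y2 + 2y3 + 2y4 + y5 ≥ 9
  y1, y2, y3, y4, y5 ≥ 0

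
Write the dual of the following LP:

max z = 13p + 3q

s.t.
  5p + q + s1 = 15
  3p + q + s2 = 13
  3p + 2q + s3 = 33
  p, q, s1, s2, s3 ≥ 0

Primal max cᵀx s.t. Ax ≤ b, x ≥ 0  →  Dual min bᵀy s.t. Aᵀy ≥ c, y ≥ 0.

Minimize: z = 15y1 + 13y2 + 33y3

Subject to:
  5y1 + 3y2 + 3y3 ≥ 13
  y1 + y2 + 2y3 ≥ 3
  y1, y2, y3 ≥ 0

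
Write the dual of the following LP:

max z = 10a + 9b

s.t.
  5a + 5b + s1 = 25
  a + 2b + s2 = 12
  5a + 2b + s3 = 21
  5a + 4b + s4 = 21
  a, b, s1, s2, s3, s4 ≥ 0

Primal max cᵀx s.t. Ax ≤ b, x ≥ 0  →  Dual min bᵀy s.t. Aᵀy ≥ c, y ≥ 0.

Minimize: z = 25y1 + 12y2 + 21y3 + 21y4

Subject to:
  5y1 + y2 + 5y3 + 5y4 ≥ 10
  5y1 + 2y2 + 2y3 + 4y4 ≥ 9
  y1, y2, y3, y4 ≥ 0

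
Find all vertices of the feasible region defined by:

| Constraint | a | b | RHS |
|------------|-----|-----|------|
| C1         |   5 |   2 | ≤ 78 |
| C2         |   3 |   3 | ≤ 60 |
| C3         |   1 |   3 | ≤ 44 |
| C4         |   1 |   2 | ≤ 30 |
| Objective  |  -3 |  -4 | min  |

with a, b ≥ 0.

(0, 0), (15.6, 0), (12.67, 7.333), (10, 10), (2, 14), (0, 14.67)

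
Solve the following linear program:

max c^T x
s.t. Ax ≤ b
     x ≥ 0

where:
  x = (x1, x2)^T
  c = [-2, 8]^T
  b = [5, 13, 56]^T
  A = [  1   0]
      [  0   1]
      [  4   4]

Evaluate the objective at each vertex of the feasible region:
  z(0, 0) = 0
  z(5, 0) = -10
  z(5, 9) = 62
  z(1, 13) = 102
  z(0, 13) = 104  ←
The maximum is at x1 = 0, x2 = 13.

x1 = 0, x2 = 13, z = 104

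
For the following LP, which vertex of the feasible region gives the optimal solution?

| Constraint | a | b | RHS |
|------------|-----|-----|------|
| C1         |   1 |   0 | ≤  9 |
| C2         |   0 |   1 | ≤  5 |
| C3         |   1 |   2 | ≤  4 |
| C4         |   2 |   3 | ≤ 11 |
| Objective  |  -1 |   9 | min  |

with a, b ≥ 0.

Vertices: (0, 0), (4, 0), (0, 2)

Evaluate the objective at each vertex of the feasible region:
  z(0, 0) = 0
  z(4, 0) = -4  ←
  z(0, 2) = 18
The minimum is at a = 4, b = 0.

(4, 0)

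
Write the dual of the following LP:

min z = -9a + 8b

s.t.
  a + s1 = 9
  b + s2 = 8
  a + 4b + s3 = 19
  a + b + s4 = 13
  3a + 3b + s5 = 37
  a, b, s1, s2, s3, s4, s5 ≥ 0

Primal min cᵀx s.t. Ax ≤ b, x ≥ 0  →  Dual max −bᵀy s.t. Aᵀy ≥ −c, y ≥ 0.

Maximize: z = -9y1 - 8y2 - 19y3 - 13y4 - 37y5

Subject to:
  y1 + y3 + y4 + 3y5 ≥ 9
  y2 + 4y3 + y4 + 3y5 ≥ -8
  y1, y2, y3, y4, y5 ≥ 0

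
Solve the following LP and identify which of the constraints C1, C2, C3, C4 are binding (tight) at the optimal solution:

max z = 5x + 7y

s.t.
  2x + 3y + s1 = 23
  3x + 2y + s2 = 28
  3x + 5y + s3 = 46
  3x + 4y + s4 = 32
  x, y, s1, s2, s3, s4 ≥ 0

At x = 4, y = 5, compute slack b - a·x for each constraint:
  C1: 23 − 23 = 0  (binding)
  C2: 28 − 22 = 6  (slack)
  C3: 46 − 37 = 9  (slack)
  C4: 32 − 32 = 0  (binding)

Optimal: x = 4, y = 5
Binding: C1, C4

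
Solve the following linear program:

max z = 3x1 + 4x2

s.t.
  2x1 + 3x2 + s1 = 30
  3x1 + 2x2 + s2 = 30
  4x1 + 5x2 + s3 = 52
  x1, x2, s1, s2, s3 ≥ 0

Evaluate the objective at each vertex of the feasible region:
  z(0, 0) = 0
  z(10, 0) = 30
  z(6.571, 5.143) = 40.29
  z(3, 8) = 41  ←
  z(0, 10) = 40
The maximum is at x1 = 3, x2 = 8.

x1 = 3, x2 = 8, z = 41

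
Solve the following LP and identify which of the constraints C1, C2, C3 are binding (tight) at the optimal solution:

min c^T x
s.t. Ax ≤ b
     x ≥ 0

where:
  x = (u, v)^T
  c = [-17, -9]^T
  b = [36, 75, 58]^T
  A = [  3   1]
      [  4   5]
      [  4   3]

At u = 10, v = 6, compute slack b - a·x for each constraint:
  C1: 36 − 36 = 0  (binding)
  C2: 75 − 70 = 5  (slack)
  C3: 58 − 58 = 0  (binding)

Optimal: u = 10, v = 6
Binding: C1, C3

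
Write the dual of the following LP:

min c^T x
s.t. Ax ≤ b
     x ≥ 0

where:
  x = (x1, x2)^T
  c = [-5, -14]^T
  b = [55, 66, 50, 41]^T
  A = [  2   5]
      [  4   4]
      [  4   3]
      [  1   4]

Primal min cᵀx s.t. Ax ≤ b, x ≥ 0  →  Dual max −bᵀy s.t. Aᵀy ≥ −c, y ≥ 0.

Maximize: z = -55y1 - 66y2 - 50y3 - 41y4

Subject to:
  2y1 + 4y2 + 4y3 + y4 ≥ 5
  5y1 + 4y2 + 3y3 + 4y4 ≥ 14
  y1, y2, y3, y4 ≥ 0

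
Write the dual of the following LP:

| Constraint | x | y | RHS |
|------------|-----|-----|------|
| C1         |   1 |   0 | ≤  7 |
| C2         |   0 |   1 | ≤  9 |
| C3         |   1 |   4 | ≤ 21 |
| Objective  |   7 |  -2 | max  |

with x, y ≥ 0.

Primal max cᵀx s.t. Ax ≤ b, x ≥ 0  →  Dual min bᵀy s.t. Aᵀy ≥ c, y ≥ 0.

Minimize: z = 7y1 + 9y2 + 21y3

Subject to:
  y1 + y3 ≥ 7
  y2 + 4y3 ≥ -2
  y1, y2, y3 ≥ 0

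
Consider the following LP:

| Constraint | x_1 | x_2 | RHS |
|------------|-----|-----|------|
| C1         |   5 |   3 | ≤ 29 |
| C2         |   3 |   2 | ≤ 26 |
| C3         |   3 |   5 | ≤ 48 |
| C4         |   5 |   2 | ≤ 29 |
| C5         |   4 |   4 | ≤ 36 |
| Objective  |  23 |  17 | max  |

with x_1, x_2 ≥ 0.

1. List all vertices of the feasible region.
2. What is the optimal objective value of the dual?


1. (0, 0), (5.8, 0), (1, 8), (0, 9)
2. 159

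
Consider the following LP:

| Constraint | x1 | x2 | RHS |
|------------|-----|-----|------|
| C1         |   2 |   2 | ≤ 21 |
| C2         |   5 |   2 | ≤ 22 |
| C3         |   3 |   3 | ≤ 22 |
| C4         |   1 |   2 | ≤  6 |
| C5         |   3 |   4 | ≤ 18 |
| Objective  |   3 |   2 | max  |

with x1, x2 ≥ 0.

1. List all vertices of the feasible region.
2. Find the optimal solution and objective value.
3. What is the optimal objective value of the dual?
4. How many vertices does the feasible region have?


1. (0, 0), (4.4, 0), (4, 1), (0, 3)
2. x1 = 4, x2 = 1, z = 14
3. 14
4. 4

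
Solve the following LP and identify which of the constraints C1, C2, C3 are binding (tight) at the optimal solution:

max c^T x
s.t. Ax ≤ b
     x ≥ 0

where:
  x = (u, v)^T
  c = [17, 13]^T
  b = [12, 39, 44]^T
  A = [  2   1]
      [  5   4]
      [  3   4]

At u = 3, v = 6, compute slack b - a·x for each constraint:
  C1: 12 − 12 = 0  (binding)
  C2: 39 − 39 = 0  (binding)
  C3: 44 − 33 = 11  (slack)

Optimal: u = 3, v = 6
Binding: C1, C2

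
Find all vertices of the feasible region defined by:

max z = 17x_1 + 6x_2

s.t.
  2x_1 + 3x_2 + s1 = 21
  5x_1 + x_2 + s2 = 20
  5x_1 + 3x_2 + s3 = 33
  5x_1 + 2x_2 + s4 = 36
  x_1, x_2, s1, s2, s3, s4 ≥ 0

(0, 0), (4, 0), (3, 5), (0, 7)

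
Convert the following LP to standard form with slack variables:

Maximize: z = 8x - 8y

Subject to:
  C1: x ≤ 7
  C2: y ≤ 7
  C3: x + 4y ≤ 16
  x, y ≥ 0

max z = 8x - 8y

s.t.
  x + s1 = 7
  y + s2 = 7
  x + 4y + s3 = 16
  x, y, s1, s2, s3 ≥ 0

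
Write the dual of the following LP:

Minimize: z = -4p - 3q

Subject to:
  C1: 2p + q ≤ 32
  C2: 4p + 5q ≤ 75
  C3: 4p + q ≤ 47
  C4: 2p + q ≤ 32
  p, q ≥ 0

Primal min cᵀx s.t. Ax ≤ b, x ≥ 0  →  Dual max −bᵀy s.t. Aᵀy ≥ −c, y ≥ 0.

Maximize: z = -32y1 - 75y2 - 47y3 - 32y4

Subject to:
  2y1 + 4y2 + 4y3 + 2y4 ≥ 4
  y1 + 5y2 + y3 + y4 ≥ 3
  y1, y2, y3, y4 ≥ 0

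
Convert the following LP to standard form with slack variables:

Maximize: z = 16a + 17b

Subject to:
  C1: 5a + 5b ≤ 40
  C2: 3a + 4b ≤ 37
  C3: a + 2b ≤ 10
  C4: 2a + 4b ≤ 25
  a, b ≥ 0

max z = 16a + 17b

s.t.
  5a + 5b + s1 = 40
  3a + 4b + s2 = 37
  a + 2b + s3 = 10
  2a + 4b + s4 = 25
  a, b, s1, s2, s3, s4 ≥ 0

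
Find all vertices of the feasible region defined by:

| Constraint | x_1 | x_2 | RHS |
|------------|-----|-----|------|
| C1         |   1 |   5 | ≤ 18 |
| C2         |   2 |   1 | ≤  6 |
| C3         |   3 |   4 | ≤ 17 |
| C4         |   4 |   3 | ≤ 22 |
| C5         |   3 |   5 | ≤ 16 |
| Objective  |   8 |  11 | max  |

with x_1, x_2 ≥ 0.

(0, 0), (3, 0), (2, 2), (0, 3.2)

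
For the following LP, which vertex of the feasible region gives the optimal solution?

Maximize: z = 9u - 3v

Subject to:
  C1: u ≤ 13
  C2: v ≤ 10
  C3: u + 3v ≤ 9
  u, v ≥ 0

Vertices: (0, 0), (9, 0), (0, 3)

Evaluate the objective at each vertex of the feasible region:
  z(0, 0) = 0
  z(9, 0) = 81  ←
  z(0, 3) = -9
The maximum is at u = 9, v = 0.

(9, 0)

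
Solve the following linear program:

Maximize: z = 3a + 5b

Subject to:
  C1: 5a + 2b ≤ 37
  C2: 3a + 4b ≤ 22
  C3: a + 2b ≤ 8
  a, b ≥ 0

Evaluate the objective at each vertex of the feasible region:
  z(0, 0) = 0
  z(7.333, 0) = 22
  z(6, 1) = 23  ←
  z(0, 4) = 20
The maximum is at a = 6, b = 1.

a = 6, b = 1, z = 23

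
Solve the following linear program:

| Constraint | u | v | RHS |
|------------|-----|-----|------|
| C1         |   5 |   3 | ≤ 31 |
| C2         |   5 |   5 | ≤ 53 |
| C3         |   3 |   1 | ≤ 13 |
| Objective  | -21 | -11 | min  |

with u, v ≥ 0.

Evaluate the objective at each vertex of the feasible region:
  z(0, 0) = 0
  z(4.333, 0) = -91
  z(2, 7) = -119  ←
  z(0, 10.33) = -113.7
The minimum is at u = 2, v = 7.

u = 2, v = 7, z = -119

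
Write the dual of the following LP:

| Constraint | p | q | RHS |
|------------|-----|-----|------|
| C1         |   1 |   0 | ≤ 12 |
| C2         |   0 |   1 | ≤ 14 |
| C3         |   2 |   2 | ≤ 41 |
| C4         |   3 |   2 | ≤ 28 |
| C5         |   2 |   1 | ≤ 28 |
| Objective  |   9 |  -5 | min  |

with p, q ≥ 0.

Primal min cᵀx s.t. Ax ≤ b, x ≥ 0  →  Dual max −bᵀy s.t. Aᵀy ≥ −c, y ≥ 0.

Maximize: z = -12y1 - 14y2 - 41y3 - 28y4 - 28y5

Subject to:
  y1 + 2y3 + 3y4 + 2y5 ≥ -9
  y2 + 2y3 + 2y4 + y5 ≥ 5
  y1, y2, y3, y4, y5 ≥ 0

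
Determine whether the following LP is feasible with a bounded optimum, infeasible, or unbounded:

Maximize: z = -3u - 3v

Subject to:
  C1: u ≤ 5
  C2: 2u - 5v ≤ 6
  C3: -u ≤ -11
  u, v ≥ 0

Infeasible (no feasible solution exists)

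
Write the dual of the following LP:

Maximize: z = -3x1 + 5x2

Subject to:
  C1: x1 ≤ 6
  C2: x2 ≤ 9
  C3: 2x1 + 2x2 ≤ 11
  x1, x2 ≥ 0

Primal max cᵀx s.t. Ax ≤ b, x ≥ 0  →  Dual min bᵀy s.t. Aᵀy ≥ c, y ≥ 0.

Minimize: z = 6y1 + 9y2 + 11y3

Subject to:
  y1 + 2y3 ≥ -3
  y2 + 2y3 ≥ 5
  y1, y2, y3 ≥ 0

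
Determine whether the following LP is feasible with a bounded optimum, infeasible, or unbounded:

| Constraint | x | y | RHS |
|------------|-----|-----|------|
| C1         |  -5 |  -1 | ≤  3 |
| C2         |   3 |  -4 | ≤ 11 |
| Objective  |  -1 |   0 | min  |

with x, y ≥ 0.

Unbounded (objective can decrease without bound)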